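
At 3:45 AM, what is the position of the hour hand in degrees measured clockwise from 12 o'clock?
The hour hand moves 30 degrees per hour and 0.5 degrees per minute.
At 3:45: (3) x 30 + 45 x 0.5 = 90 + 22.5 = 112.5 degrees

Final answer: 112.5 degrees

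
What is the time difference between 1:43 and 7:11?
From 1:43 to 7:11:
(7 x 60 + 11) - (1 x 60 + 43) = 431 - 103 = 328 minutes
= 5 hours and 28 minutes

Final answer: 5 hours and 28 minutes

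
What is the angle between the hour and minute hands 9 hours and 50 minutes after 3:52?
First find the time 9 hours and 50 minutes after 3:52.
Total minutes: 3 x 60 + 52 + 9 x 60 + 50 = 822.
822 mod 720 = 102 minutes = 1:42.
Now compute the angle at 1:42:
Hour hand: 1 x 30 + 42 x 0.5 = 51 degrees
Minute hand: 42 x 6 = 252 degrees
Difference: |51 - 252| = 201 degrees
Smaller angle: 360 - 201 = 159 degrees

Final answer: 159 degrees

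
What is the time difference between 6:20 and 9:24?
From 6:20 to 9:24:
(9 x 60 + 24) - (6 x 60 + 20) = 564 - 380 = 184 minutes
= 3 hours and 4 minutes

Final answer: 3 hours and 4 minutes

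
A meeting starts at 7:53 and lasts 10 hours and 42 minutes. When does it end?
Starting time: 7:53
Adding 42 minutes to 53 minutes: 53 + 42 = 95 minutes = 1 hour and 35 minutes
Adding 10 hours: 7 + 10 + 1 (carry) = 18 - 12 = 6
Final time: 6:35

Final answer: 6:35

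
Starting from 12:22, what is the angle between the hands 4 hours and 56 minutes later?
First find the time 4 hours and 56 minutes after 12:22.
Total minutes: 12 x 60 + 22 + 4 x 60 + 56 = 1038.
1038 mod 720 = 318 minutes = 5:18.
Now compute the angle at 5:18:
Hour hand: 5 x 30 + 18 x 0.5 = 159 degrees
Minute hand: 18 x 6 = 108 degrees
Difference: |159 - 108| = 51 degrees
The angle is 51 degrees

Final answer: 51 degrees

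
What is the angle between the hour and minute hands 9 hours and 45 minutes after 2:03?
First find the time 9 hours and 45 minutes after 2:03.
Total minutes: 2 x 60 + 3 + 9 x 60 + 45 = 708.
708 mod 720 = 708 minutes = 11:48.
Now compute the angle at 11:48:
Hour hand: 11 x 30 + 48 x 0.5 = 354 degrees
Minute hand: 48 x 6 = 288 degrees
Difference: |354 - 288| = 66 degrees
The angle is 66 degrees

Final answer: 66 degrees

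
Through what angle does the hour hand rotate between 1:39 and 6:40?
The hour hand moves 0.5 degrees per minute.
Time elapsed: 6:40 - 1:39 = 301 minutes
Angular displacement: 301 x 0.5 = 150.5 degrees

Final answer: 150.5 degrees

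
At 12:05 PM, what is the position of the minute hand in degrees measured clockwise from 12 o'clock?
The minute hand moves 6 degrees per minute.
At 12:05: 5 x 6 = 30 degrees

Final answer: 30 degrees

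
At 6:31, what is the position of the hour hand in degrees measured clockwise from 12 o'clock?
The hour hand moves 30 degrees per hour and 0.5 degrees per minute.
At 6:31: (6) x 30 + 31 x 0.5 = 180 + 15.5 = 195.5 degrees

Final answer: 195.5 degrees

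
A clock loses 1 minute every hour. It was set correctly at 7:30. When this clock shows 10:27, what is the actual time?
For every 60 true minutes, the faulty clock advances 59 minutes, so 1 faulty-clock minute corresponds to 60/59 true minutes.
From 7:30 to 10:27 on the faulty dial is 177 minutes.
True elapsed: 177 x 60/59 = 180 minutes = 3 hours.
True time: 7:30 + 3 hours = 10:30.

Final answer: 10:30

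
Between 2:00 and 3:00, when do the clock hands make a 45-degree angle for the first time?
At t minutes past 2:00, the hour hand is at 30 x 2 + 0.5t degrees and the minute hand is at 6t degrees.
The smaller angle between them is 45 degrees when |30H - 5.5t| = 45 or |30H - 5.5t| = 315.
With H = 2, solve 30 x 2 - 5.5t = +/- target for each target:
  t = (30 x 2 - 45) / 5.5 = 2.73
  t = (30 x 2 + 45) / 5.5 = 19.09
  t = (30 x 2 - 315) / 5.5 = -46.36 (outside (0, 60))
  t = (30 x 2 + 315) / 5.5 = 68.18 (outside (0, 60))
Valid solutions in (0, 60): {2.73, 19.09} minutes.
The first occurrence is t = 2.73 minutes.
The hands form a 45-degree angle at 2.73 minutes past 2:00.

Final answer: 2.73 minutes past 2:00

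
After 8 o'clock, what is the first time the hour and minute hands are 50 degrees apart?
At t minutes past 8:00, the hour hand is at 30 x 8 + 0.5t degrees and the minute hand is at 6t degrees.
The smaller angle between them is 50 degrees when |30H - 5.5t| = 50 or |30H - 5.5t| = 310.
With H = 8, solve 30 x 8 - 5.5t = +/- target for each target:
  t = (30 x 8 - 50) / 5.5 = 34.55
  t = (30 x 8 + 50) / 5.5 = 52.73
  t = (30 x 8 - 310) / 5.5 = -12.73 (outside (0, 60))
  t = (30 x 8 + 310) / 5.5 = 100 (outside (0, 60))
Valid solutions in (0, 60): {34.55, 52.73} minutes.
The first occurrence is t = 34.55 minutes.
The hands form a 50-degree angle at 34.55 minutes past 8:00.

Final answer: 34.55 minutes past 8:00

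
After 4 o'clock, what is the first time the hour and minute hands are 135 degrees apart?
At t minutes past 4:00, the hour hand is at 30 x 4 + 0.5t degrees and the minute hand is at 6t degrees.
The smaller angle between them is 135 degrees when |30H - 5.5t| = 135 or |30H - 5.5t| = 225.
With H = 4, solve 30 x 4 - 5.5t = +/- target for each target:
  t = (30 x 4 - 135) / 5.5 = -2.73 (outside (0, 60))
  t = (30 x 4 + 135) / 5.5 = 46.36
  t = (30 x 4 - 225) / 5.5 = -19.09 (outside (0, 60))
  t = (30 x 4 + 225) / 5.5 = 62.73 (outside (0, 60))
Valid solutions in (0, 60): {46.36} minutes.
The first occurrence is t = 46.36 minutes.
The hands form a 135-degree angle at 46.36 minutes past 4:00.

Final answer: 46.36 minutes past 4:00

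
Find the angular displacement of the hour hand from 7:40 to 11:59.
The hour hand moves 0.5 degrees per minute.
Time elapsed: 11:59 - 7:40 = 259 minutes
Angular displacement: 259 x 0.5 = 129.5 degrees

Final answer: 129.5 degrees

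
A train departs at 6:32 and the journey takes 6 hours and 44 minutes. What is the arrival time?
Starting time: 6:32
Adding 44 minutes to 32 minutes: 32 + 44 = 76 minutes = 1 hour and 16 minutes
Adding 6 hours: 6 + 6 + 1 (carry) = 13 - 12 = 1
Final time: 1:16

Final answer: 1:16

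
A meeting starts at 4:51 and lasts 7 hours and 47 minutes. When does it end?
Starting time: 4:51
Adding 47 minutes to 51 minutes: 51 + 47 = 98 minutes = 1 hour and 38 minutes
Adding 7 hours: 4 + 7 + 1 (carry) = 12
Final time: 12:38

Final answer: 12:38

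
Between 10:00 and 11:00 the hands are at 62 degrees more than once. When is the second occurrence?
At t minutes past 10:00, the hour hand is at 30 x 10 + 0.5t degrees and the minute hand is at 6t degrees.
The smaller angle between them is 62 degrees when |30H - 5.5t| = 62 or |30H - 5.5t| = 298.
With H = 10, solve 30 x 10 - 5.5t = +/- target for each target:
  t = (30 x 10 - 62) / 5.5 = 43.27
  t = (30 x 10 + 62) / 5.5 = 65.82 (outside (0, 60))
  t = (30 x 10 - 298) / 5.5 = 0.36
  t = (30 x 10 + 298) / 5.5 = 108.73 (outside (0, 60))
Valid solutions in (0, 60): {0.36, 43.27} minutes.
The second occurrence is t = 43.27 minutes.
The hands form a 62-degree angle at 43.27 minutes past 10:00.

Final answer: 43.27 minutes past 10:00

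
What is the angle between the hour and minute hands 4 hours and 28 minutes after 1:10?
First find the time 4 hours and 28 minutes after 1:10.
Total minutes: 1 x 60 + 10 + 4 x 60 + 28 = 338.
338 mod 720 = 338 minutes = 5:38.
Now compute the angle at 5:38:
Hour hand: 5 x 30 + 38 x 0.5 = 169 degrees
Minute hand: 38 x 6 = 228 degrees
Difference: |169 - 228| = 59 degrees
The angle is 59 degrees

Final answer: 59 degrees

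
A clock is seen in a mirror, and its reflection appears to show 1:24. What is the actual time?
Reflection across the vertical (12-6) axis maps a hand at angle A degrees to (360 - A) degrees, which sends a reading of T minutes past 12:00 to (720 - T) minutes past 12:00.
Mirror reads 1:24 = 84 minutes past 12:00.
Actual time: (720 - 84) mod 720 = 636 minutes = 10:36.

Final answer: 10:36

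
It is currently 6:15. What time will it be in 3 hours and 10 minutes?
Starting time: 6:15
Adding 10 minutes to 15 minutes: 15 + 10 = 25 minutes
Adding 3 hours: 6 + 3 = 9
Final time: 9:25

Final answer: 9:25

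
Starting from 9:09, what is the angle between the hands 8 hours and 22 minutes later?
First find the time 8 hours and 22 minutes after 9:09.
Total minutes: 9 x 60 + 9 + 8 x 60 + 22 = 1051.
1051 mod 720 = 331 minutes = 5:31.
Now compute the angle at 5:31:
Hour hand: 5 x 30 + 31 x 0.5 = 165.5 degrees
Minute hand: 31 x 6 = 186 degrees
Difference: |165.5 - 186| = 20.5 degrees
The angle is 20.5 degrees

Final answer: 20.5 degrees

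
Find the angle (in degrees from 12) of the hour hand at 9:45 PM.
The hour hand moves 30 degrees per hour and 0.5 degrees per minute.
At 9:45: (9) x 30 + 45 x 0.5 = 270 + 22.5 = 292.5 degrees

Final answer: 292.5 degrees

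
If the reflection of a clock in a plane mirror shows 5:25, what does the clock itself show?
Reflection across the vertical (12-6) axis maps a hand at angle A degrees to (360 - A) degrees, which sends a reading of T minutes past 12:00 to (720 - T) minutes past 12:00.
Mirror reads 5:25 = 325 minutes past 12:00.
Actual time: (720 - 325) mod 720 = 395 minutes = 6:35.

Final answer: 6:35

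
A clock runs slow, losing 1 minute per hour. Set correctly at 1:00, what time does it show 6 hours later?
For every 60 true minutes, the faulty clock advances 60 - 1 = 59 minutes.
True elapsed: 6 hours = 360 minutes.
Faulty clock advances: 360 x 59/60 = 354 minutes (drift: 6 minutes behind).
Shown time: 1:00 + 354 minutes = 6:54.

Final answer: 6:54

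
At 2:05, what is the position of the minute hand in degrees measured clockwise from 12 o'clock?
The minute hand moves 6 degrees per minute.
At 2:05: 5 x 6 = 30 degrees

Final answer: 30 degrees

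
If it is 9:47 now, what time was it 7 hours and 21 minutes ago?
Starting time: 9:47 = 587 total minutes past 12:00
Subtracting: 7 hours and 21 minutes = 441 minutes
587 - 441 = 146 minutes
= 2 hours and 26 minutes past 12:00 = 2:26

Final answer: 2:26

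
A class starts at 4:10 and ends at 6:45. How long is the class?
From 4:10 to 6:45:
(6 x 60 + 45) - (4 x 60 + 10) = 405 - 250 = 155 minutes
= 2 hours and 35 minutes

Final answer: 2 hours and 35 minutes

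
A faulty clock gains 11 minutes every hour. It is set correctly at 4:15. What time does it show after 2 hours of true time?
For every 60 true minutes, the faulty clock advances 60 + 11 = 71 minutes.
True elapsed: 2 hours = 120 minutes.
Faulty clock advances: 120 x 71/60 = 142 minutes (drift: 22 minutes ahead).
Shown time: 4:15 + 142 minutes = 6:37.

Final answer: 6:37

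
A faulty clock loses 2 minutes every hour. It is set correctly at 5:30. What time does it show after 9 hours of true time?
For every 60 true minutes, the faulty clock advances 60 - 2 = 58 minutes.
True elapsed: 9 hours = 540 minutes.
Faulty clock advances: 540 x 58/60 = 522 minutes (drift: 18 minutes behind).
Shown time: 5:30 + 522 minutes = 2:12.

Final answer: 2:12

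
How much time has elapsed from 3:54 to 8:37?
From 3:54 to 8:37:
(8 x 60 + 37) - (3 x 60 + 54) = 517 - 234 = 283 minutes
= 4 hours and 43 minutes

Final answer: 4 hours and 43 minutes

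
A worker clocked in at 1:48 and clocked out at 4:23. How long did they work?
From 1:48 to 4:23:
(4 x 60 + 23) - (1 x 60 + 48) = 263 - 108 = 155 minutes
= 2 hours and 35 minutes

Final answer: 2 hours and 35 minutes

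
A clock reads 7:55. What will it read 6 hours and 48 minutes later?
Starting time: 7:55
Adding 48 minutes to 55 minutes: 55 + 48 = 103 minutes = 1 hour and 43 minutes
Adding 6 hours: 7 + 6 + 1 (carry) = 14 - 12 = 2
Final time: 2:43

Final answer: 2:43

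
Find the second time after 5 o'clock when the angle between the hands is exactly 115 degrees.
At t minutes past 5:00, the hour hand is at 30 x 5 + 0.5t degrees and the minute hand is at 6t degrees.
The smaller angle between them is 115 degrees when |30H - 5.5t| = 115 or |30H - 5.5t| = 245.
With H = 5, solve 30 x 5 - 5.5t = +/- target for each target:
  t = (30 x 5 - 115) / 5.5 = 6.36
  t = (30 x 5 + 115) / 5.5 = 48.18
  t = (30 x 5 - 245) / 5.5 = -17.27 (outside (0, 60))
  t = (30 x 5 + 245) / 5.5 = 71.82 (outside (0, 60))
Valid solutions in (0, 60): {6.36, 48.18} minutes.
The second occurrence is t = 48.18 minutes.
The hands form a 115-degree angle at 48.18 minutes past 5:00.

Final answer: 48.18 minutes past 5:00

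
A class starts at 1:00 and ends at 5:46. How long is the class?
From 1:00 to 5:46:
(5 x 60 + 46) - (1 x 60 + 0) = 346 - 60 = 286 minutes
= 4 hours and 46 minutes

Final answer: 4 hours and 46 minutes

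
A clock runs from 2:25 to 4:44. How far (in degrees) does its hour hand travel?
The hour hand moves 0.5 degrees per minute.
Time elapsed: 4:44 - 2:25 = 139 minutes
Angular displacement: 139 x 0.5 = 69.5 degrees

Final answer: 69.5 degrees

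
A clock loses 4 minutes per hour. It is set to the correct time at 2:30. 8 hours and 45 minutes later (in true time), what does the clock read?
For every 60 true minutes, the faulty clock advances 60 - 4 = 56 minutes.
True elapsed: 8 hours and 45 minutes = 525 minutes.
Faulty clock advances: 525 x 56/60 = 490 minutes (drift: 35 minutes behind).
Shown time: 2:30 + 490 minutes = 10:40.

Final answer: 10:40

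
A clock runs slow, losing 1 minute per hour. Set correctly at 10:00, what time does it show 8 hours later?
For every 60 true minutes, the faulty clock advances 60 - 1 = 59 minutes.
True elapsed: 8 hours = 480 minutes.
Faulty clock advances: 480 x 59/60 = 472 minutes (drift: 8 minutes behind).
Shown time: 10:00 + 472 minutes = 5:52.

Final answer: 5:52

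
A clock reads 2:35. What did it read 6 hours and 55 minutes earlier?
Starting time: 2:35 = 155 total minutes past 12:00
Subtracting: 6 hours and 55 minutes = 415 minutes
155 - 415 = -260 (negative, add 12 hours = 720) = 460 minutes
= 7 hours and 40 minutes past 12:00 = 7:40

Final answer: 7:40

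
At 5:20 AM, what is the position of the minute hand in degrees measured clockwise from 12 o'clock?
The minute hand moves 6 degrees per minute.
At 5:20: 20 x 6 = 120 degrees

Final answer: 120 degrees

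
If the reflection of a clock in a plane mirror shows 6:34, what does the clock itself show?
Reflection across the vertical (12-6) axis maps a hand at angle A degrees to (360 - A) degrees, which sends a reading of T minutes past 12:00 to (720 - T) minutes past 12:00.
Mirror reads 6:34 = 394 minutes past 12:00.
Actual time: (720 - 394) mod 720 = 326 minutes = 5:26.

Final answer: 5:26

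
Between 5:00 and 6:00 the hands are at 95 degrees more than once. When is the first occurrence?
At t minutes past 5:00, the hour hand is at 30 x 5 + 0.5t degrees and the minute hand is at 6t degrees.
The smaller angle between them is 95 degrees when |30H - 5.5t| = 95 or |30H - 5.5t| = 265.
With H = 5, solve 30 x 5 - 5.5t = +/- target for each target:
  t = (30 x 5 - 95) / 5.5 = 10
  t = (30 x 5 + 95) / 5.5 = 44.55
  t = (30 x 5 - 265) / 5.5 = -20.91 (outside (0, 60))
  t = (30 x 5 + 265) / 5.5 = 75.45 (outside (0, 60))
Valid solutions in (0, 60): {10, 44.55} minutes.
The first occurrence is t = 10 minutes.
The hands form a 95-degree angle at 10 minutes past 5:00.

Final answer: 10 minutes past 5:00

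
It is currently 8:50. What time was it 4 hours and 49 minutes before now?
Starting time: 8:50 = 530 total minutes past 12:00
Subtracting: 4 hours and 49 minutes = 289 minutes
530 - 289 = 241 minutes
= 4 hours and 1 minute past 12:00 = 4:01

Final answer: 4:01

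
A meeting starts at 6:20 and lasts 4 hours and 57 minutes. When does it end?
Starting time: 6:20
Adding 57 minutes to 20 minutes: 20 + 57 = 77 minutes = 1 hour and 17 minutes
Adding 4 hours: 6 + 4 + 1 (carry) = 11
Final time: 11:17

Final answer: 11:17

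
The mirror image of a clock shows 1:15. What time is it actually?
Reflection across the vertical (12-6) axis maps a hand at angle A degrees to (360 - A) degrees, which sends a reading of T minutes past 12:00 to (720 - T) minutes past 12:00.
Mirror reads 1:15 = 75 minutes past 12:00.
Actual time: (720 - 75) mod 720 = 645 minutes = 10:45.

Final answer: 10:45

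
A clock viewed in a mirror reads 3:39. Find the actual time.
Reflection across the vertical (12-6) axis maps a hand at angle A degrees to (360 - A) degrees, which sends a reading of T minutes past 12:00 to (720 - T) minutes past 12:00.
Mirror reads 3:39 = 219 minutes past 12:00.
Actual time: (720 - 219) mod 720 = 501 minutes = 8:21.

Final answer: 8:21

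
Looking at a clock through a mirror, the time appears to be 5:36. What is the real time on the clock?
Reflection across the vertical (12-6) axis maps a hand at angle A degrees to (360 - A) degrees, which sends a reading of T minutes past 12:00 to (720 - T) minutes past 12:00.
Mirror reads 5:36 = 336 minutes past 12:00.
Actual time: (720 - 336) mod 720 = 384 minutes = 6:24.

Final answer: 6:24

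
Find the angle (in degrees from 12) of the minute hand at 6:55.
The minute hand moves 6 degrees per minute.
At 6:55: 55 x 6 = 330 degrees

Final answer: 330 degrees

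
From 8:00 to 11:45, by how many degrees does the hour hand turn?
The hour hand moves 0.5 degrees per minute.
Time elapsed: 11:45 - 8:00 = 225 minutes
Angular displacement: 225 x 0.5 = 112.5 degrees

Final answer: 112.5 degrees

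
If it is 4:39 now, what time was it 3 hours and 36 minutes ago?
Starting time: 4:39 = 279 total minutes past 12:00
Subtracting: 3 hours and 36 minutes = 216 minutes
279 - 216 = 63 minutes
= 1 hour and 3 minutes past 12:00 = 1:03

Final answer: 1:03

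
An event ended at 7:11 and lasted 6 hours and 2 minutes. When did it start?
Starting time: 7:11 = 431 total minutes past 12:00
Subtracting: 6 hours and 2 minutes = 362 minutes
431 - 362 = 69 minutes
= 1 hour and 9 minutes past 12:00 = 1:09

Final answer: 1:09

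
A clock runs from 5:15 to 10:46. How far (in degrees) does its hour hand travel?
The hour hand moves 0.5 degrees per minute.
Time elapsed: 10:46 - 5:15 = 331 minutes
Angular displacement: 331 x 0.5 = 165.5 degrees

Final answer: 165.5 degrees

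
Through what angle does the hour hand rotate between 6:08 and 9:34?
The hour hand moves 0.5 degrees per minute.
Time elapsed: 9:34 - 6:08 = 206 minutes
Angular displacement: 206 x 0.5 = 103 degrees

Final answer: 103 degrees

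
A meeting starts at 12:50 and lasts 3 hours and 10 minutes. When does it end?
Starting time: 12:50
Adding 10 minutes to 50 minutes: 50 + 10 = 60 minutes = 1 hour
Adding 3 hours: 12 + 3 + 1 (carry) = 16 - 12 = 4
Final time: 4:00

Final answer: 4:00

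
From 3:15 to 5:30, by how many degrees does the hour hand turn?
The hour hand moves 0.5 degrees per minute.
Time elapsed: 5:30 - 3:15 = 135 minutes
Angular displacement: 135 x 0.5 = 67.5 degrees

Final answer: 67.5 degrees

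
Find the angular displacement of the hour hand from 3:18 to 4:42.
The hour hand moves 0.5 degrees per minute.
Time elapsed: 4:42 - 3:18 = 84 minutes
Angular displacement: 84 x 0.5 = 42 degrees

Final answer: 42 degrees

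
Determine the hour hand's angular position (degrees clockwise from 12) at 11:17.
The hour hand moves 30 degrees per hour and 0.5 degrees per minute.
At 11:17: (11) x 30 + 17 x 0.5 = 330 + 8.5 = 338.5 degrees

Final answer: 338.5 degrees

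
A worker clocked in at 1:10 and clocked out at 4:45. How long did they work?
From 1:10 to 4:45:
(4 x 60 + 45) - (1 x 60 + 10) = 285 - 70 = 215 minutes
= 3 hours and 35 minutes

Final answer: 3 hours and 35 minutes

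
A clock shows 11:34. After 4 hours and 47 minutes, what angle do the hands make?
First find the time 4 hours and 47 minutes after 11:34.
Total minutes: 11 x 60 + 34 + 4 x 60 + 47 = 981.
981 mod 720 = 261 minutes = 4:21.
Now compute the angle at 4:21:
Hour hand: 4 x 30 + 21 x 0.5 = 130.5 degrees
Minute hand: 21 x 6 = 126 degrees
Difference: |130.5 - 126| = 4.5 degrees
The angle is 4.5 degrees

Final answer: 4.5 degrees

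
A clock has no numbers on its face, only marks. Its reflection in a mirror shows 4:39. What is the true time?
Reflection across the vertical (12-6) axis maps a hand at angle A degrees to (360 - A) degrees, which sends a reading of T minutes past 12:00 to (720 - T) minutes past 12:00.
Mirror reads 4:39 = 279 minutes past 12:00.
Actual time: (720 - 279) mod 720 = 441 minutes = 7:21.

Final answer: 7:21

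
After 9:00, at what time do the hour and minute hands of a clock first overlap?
The minute hand gains 5.5 degrees per minute on the hour hand.
At 9:00, the hour hand is at 270 degrees and the minute hand is at 0 degrees.
The gap is 270 degrees. Time to close: 270/5.5 = 60 x 9/11 = 49.09 minutes.
The hands overlap at 49.09 minutes past 9:00.

Final answer: 49.09 minutes past 9:00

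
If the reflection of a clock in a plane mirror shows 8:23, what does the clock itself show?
Reflection across the vertical (12-6) axis maps a hand at angle A degrees to (360 - A) degrees, which sends a reading of T minutes past 12:00 to (720 - T) minutes past 12:00.
Mirror reads 8:23 = 503 minutes past 12:00.
Actual time: (720 - 503) mod 720 = 217 minutes = 3:37.

Final answer: 3:37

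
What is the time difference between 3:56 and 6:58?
From 3:56 to 6:58:
(6 x 60 + 58) - (3 x 60 + 56) = 418 - 236 = 182 minutes
= 3 hours and 2 minutes

Final answer: 3 hours and 2 minutes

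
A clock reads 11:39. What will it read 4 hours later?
Starting time: 11:39
Adding 0 minutes to 39 minutes: 39 + 0 = 39 minutes
Adding 4 hours: 11 + 4 = 15 - 12 = 3
Final time: 3:39

Final answer: 3:39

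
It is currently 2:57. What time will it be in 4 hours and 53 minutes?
Starting time: 2:57
Adding 53 minutes to 57 minutes: 57 + 53 = 110 minutes = 1 hour and 50 minutes
Adding 4 hours: 2 + 4 + 1 (carry) = 7
Final time: 7:50

Final answer: 7:50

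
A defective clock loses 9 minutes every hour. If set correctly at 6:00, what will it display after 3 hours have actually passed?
For every 60 true minutes, the faulty clock advances 60 - 9 = 51 minutes.
True elapsed: 3 hours = 180 minutes.
Faulty clock advances: 180 x 51/60 = 153 minutes (drift: 27 minutes behind).
Shown time: 6:00 + 153 minutes = 8:33.

Final answer: 8:33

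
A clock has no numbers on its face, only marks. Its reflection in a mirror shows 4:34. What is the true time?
Reflection across the vertical (12-6) axis maps a hand at angle A degrees to (360 - A) degrees, which sends a reading of T minutes past 12:00 to (720 - T) minutes past 12:00.
Mirror reads 4:34 = 274 minutes past 12:00.
Actual time: (720 - 274) mod 720 = 446 minutes = 7:26.

Final answer: 7:26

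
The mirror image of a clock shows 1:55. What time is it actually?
Reflection across the vertical (12-6) axis maps a hand at angle A degrees to (360 - A) degrees, which sends a reading of T minutes past 12:00 to (720 - T) minutes past 12:00.
Mirror reads 1:55 = 115 minutes past 12:00.
Actual time: (720 - 115) mod 720 = 605 minutes = 10:05.

Final answer: 10:05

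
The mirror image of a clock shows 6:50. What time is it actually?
Reflection across the vertical (12-6) axis maps a hand at angle A degrees to (360 - A) degrees, which sends a reading of T minutes past 12:00 to (720 - T) minutes past 12:00.
Mirror reads 6:50 = 410 minutes past 12:00.
Actual time: (720 - 410) mod 720 = 310 minutes = 5:10.

Final answer: 5:10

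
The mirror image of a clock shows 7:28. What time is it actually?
Reflection across the vertical (12-6) axis maps a hand at angle A degrees to (360 - A) degrees, which sends a reading of T minutes past 12:00 to (720 - T) minutes past 12:00.
Mirror reads 7:28 = 448 minutes past 12:00.
Actual time: (720 - 448) mod 720 = 272 minutes = 4:32.

Final answer: 4:32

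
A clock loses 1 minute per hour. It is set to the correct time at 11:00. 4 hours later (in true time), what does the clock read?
For every 60 true minutes, the faulty clock advances 60 - 1 = 59 minutes.
True elapsed: 4 hours = 240 minutes.
Faulty clock advances: 240 x 59/60 = 236 minutes (drift: 4 minutes behind).
Shown time: 11:00 + 236 minutes = 2:56.

Final answer: 2:56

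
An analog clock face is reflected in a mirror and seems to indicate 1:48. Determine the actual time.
Reflection across the vertical (12-6) axis maps a hand at angle A degrees to (360 - A) degrees, which sends a reading of T minutes past 12:00 to (720 - T) minutes past 12:00.
Mirror reads 1:48 = 108 minutes past 12:00.
Actual time: (720 - 108) mod 720 = 612 minutes = 10:12.

Final answer: 10:12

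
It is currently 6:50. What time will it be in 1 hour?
Starting time: 6:50
Adding 0 minutes to 50 minutes: 50 + 0 = 50 minutes
Adding 1 hour: 6 + 1 = 7
Final time: 7:50

Final answer: 7:50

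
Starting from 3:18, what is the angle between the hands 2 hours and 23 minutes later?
First find the time 2 hours and 23 minutes after 3:18.
Total minutes: 3 x 60 + 18 + 2 x 60 + 23 = 341.
341 mod 720 = 341 minutes = 5:41.
Now compute the angle at 5:41:
Hour hand: 5 x 30 + 41 x 0.5 = 170.5 degrees
Minute hand: 41 x 6 = 246 degrees
Difference: |170.5 - 246| = 75.5 degrees
The angle is 75.5 degrees

Final answer: 75.5 degrees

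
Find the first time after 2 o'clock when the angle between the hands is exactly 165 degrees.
At t minutes past 2:00, the hour hand is at 30 x 2 + 0.5t degrees and the minute hand is at 6t degrees.
The smaller angle between them is 165 degrees when |30H - 5.5t| = 165 or |30H - 5.5t| = 195.
With H = 2, solve 30 x 2 - 5.5t = +/- target for each target:
  t = (30 x 2 - 165) / 5.5 = -19.09 (outside (0, 60))
  t = (30 x 2 + 165) / 5.5 = 40.91
  t = (30 x 2 - 195) / 5.5 = -24.55 (outside (0, 60))
  t = (30 x 2 + 195) / 5.5 = 46.36
Valid solutions in (0, 60): {40.91, 46.36} minutes.
The first occurrence is t = 40.91 minutes.
The hands form a 165-degree angle at 40.91 minutes past 2:00.

Final answer: 40.91 minutes past 2:00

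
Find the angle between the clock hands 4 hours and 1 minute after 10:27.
First find the time 4 hours and 1 minute after 10:27.
Total minutes: 10 x 60 + 27 + 4 x 60 + 1 = 868.
868 mod 720 = 148 minutes = 2:28.
Now compute the angle at 2:28:
Hour hand: 2 x 30 + 28 x 0.5 = 74 degrees
Minute hand: 28 x 6 = 168 degrees
Difference: |74 - 168| = 94 degrees
The angle is 94 degrees

Final answer: 94 degrees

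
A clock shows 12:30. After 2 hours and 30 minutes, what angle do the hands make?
First find the time 2 hours and 30 minutes after 12:30.
Total minutes: 12 x 60 + 30 + 2 x 60 + 30 = 900.
900 mod 720 = 180 minutes = 3:00.
Now compute the angle at 3:00:
Hour hand: 3 x 30 + 0 x 0.5 = 90 degrees
Minute hand: 0 x 6 = 0 degrees
Difference: |90 - 0| = 90 degrees
The angle is 90 degrees

Final answer: 90 degrees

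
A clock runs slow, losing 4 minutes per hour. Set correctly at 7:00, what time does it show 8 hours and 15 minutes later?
For every 60 true minutes, the faulty clock advances 60 - 4 = 56 minutes.
True elapsed: 8 hours and 15 minutes = 495 minutes.
Faulty clock advances: 495 x 56/60 = 462 minutes (drift: 33 minutes behind).
Shown time: 7:00 + 462 minutes = 2:42.

Final answer: 2:42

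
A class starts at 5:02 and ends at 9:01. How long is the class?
From 5:02 to 9:01:
(9 x 60 + 1) - (5 x 60 + 2) = 541 - 302 = 239 minutes
= 3 hours and 59 minutes

Final answer: 3 hours and 59 minutes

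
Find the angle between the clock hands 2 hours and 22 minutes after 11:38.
First find the time 2 hours and 22 minutes after 11:38.
Total minutes: 11 x 60 + 38 + 2 x 60 + 22 = 840.
840 mod 720 = 120 minutes = 2:00.
Now compute the angle at 2:00:
Hour hand: 2 x 30 + 0 x 0.5 = 60 degrees
Minute hand: 0 x 6 = 0 degrees
Difference: |60 - 0| = 60 degrees
The angle is 60 degrees

Final answer: 60 degrees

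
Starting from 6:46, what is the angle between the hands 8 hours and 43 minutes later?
First find the time 8 hours and 43 minutes after 6:46.
Total minutes: 6 x 60 + 46 + 8 x 60 + 43 = 929.
929 mod 720 = 209 minutes = 3:29.
Now compute the angle at 3:29:
Hour hand: 3 x 30 + 29 x 0.5 = 104.5 degrees
Minute hand: 29 x 6 = 174 degrees
Difference: |104.5 - 174| = 69.5 degrees
The angle is 69.5 degrees

Final answer: 69.5 degrees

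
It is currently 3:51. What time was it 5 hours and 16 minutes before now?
Starting time: 3:51 = 231 total minutes past 12:00
Subtracting: 5 hours and 16 minutes = 316 minutes
231 - 316 = -85 (negative, add 12 hours = 720) = 635 minutes
= 10 hours and 35 minutes past 12:00 = 10:35

Final answer: 10:35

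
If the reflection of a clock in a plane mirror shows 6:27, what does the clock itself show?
Reflection across the vertical (12-6) axis maps a hand at angle A degrees to (360 - A) degrees, which sends a reading of T minutes past 12:00 to (720 - T) minutes past 12:00.
Mirror reads 6:27 = 387 minutes past 12:00.
Actual time: (720 - 387) mod 720 = 333 minutes = 5:33.

Final answer: 5:33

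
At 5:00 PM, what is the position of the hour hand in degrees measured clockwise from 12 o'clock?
The hour hand moves 30 degrees per hour and 0.5 degrees per minute.
At 5:00: (5) x 30 + 0 x 0.5 = 150 + 0 = 150 degrees

Final answer: 150 degrees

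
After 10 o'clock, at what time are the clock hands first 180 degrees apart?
For hands to be 180 degrees apart: |30H - 5.5t| = 180
With H = 10: t = (30 x 10 + 180)/5.5 = 87.27 or t = (30 x 10 - 180)/5.5 = 21.82
First valid solution (0 < t < 60): t = 21.82 minutes
The hands are opposite at 21.82 minutes past 10:00.

Final answer: 21.82 minutes past 10:00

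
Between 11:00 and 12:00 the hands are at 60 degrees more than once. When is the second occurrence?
At t minutes past 11:00, the hour hand is at 30 x 11 + 0.5t degrees and the minute hand is at 6t degrees.
The smaller angle between them is 60 degrees when |30H - 5.5t| = 60 or |30H - 5.5t| = 300.
With H = 11, solve 30 x 11 - 5.5t = +/- target for each target:
  t = (30 x 11 - 60) / 5.5 = 49.09
  t = (30 x 11 + 60) / 5.5 = 70.91 (outside (0, 60))
  t = (30 x 11 - 300) / 5.5 = 5.45
  t = (30 x 11 + 300) / 5.5 = 114.55 (outside (0, 60))
Valid solutions in (0, 60): {5.45, 49.09} minutes.
The second occurrence is t = 49.09 minutes.
The hands form a 60-degree angle at 49.09 minutes past 11:00.

Final answer: 49.09 minutes past 11:00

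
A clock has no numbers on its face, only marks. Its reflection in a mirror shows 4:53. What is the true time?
Reflection across the vertical (12-6) axis maps a hand at angle A degrees to (360 - A) degrees, which sends a reading of T minutes past 12:00 to (720 - T) minutes past 12:00.
Mirror reads 4:53 = 293 minutes past 12:00.
Actual time: (720 - 293) mod 720 = 427 minutes = 7:07.

Final answer: 7:07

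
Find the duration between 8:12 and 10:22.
From 8:12 to 10:22:
(10 x 60 + 22) - (8 x 60 + 12) = 622 - 492 = 130 minutes
= 2 hours and 10 minutes

Final answer: 2 hours and 10 minutes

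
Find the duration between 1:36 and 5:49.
From 1:36 to 5:49:
(5 x 60 + 49) - (1 x 60 + 36) = 349 - 96 = 253 minutes
= 4 hours and 13 minutes

Final answer: 4 hours and 13 minutes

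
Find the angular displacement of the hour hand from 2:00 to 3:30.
The hour hand moves 0.5 degrees per minute.
Time elapsed: 3:30 - 2:00 = 90 minutes
Angular displacement: 90 x 0.5 = 45 degrees

Final answer: 45 degrees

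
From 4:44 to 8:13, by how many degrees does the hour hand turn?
The hour hand moves 0.5 degrees per minute.
Time elapsed: 8:13 - 4:44 = 209 minutes
Angular displacement: 209 x 0.5 = 104.5 degrees

Final answer: 104.5 degrees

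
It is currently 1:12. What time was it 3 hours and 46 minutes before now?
Starting time: 1:12 = 72 total minutes past 12:00
Subtracting: 3 hours and 46 minutes = 226 minutes
72 - 226 = -154 (negative, add 12 hours = 720) = 566 minutes
= 9 hours and 26 minutes past 12:00 = 9:26

Final answer: 9:26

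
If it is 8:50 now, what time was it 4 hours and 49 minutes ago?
Starting time: 8:50 = 530 total minutes past 12:00
Subtracting: 4 hours and 49 minutes = 289 minutes
530 - 289 = 241 minutes
= 4 hours and 1 minute past 12:00 = 4:01

Final answer: 4:01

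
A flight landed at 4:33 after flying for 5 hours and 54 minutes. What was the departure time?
Starting time: 4:33 = 273 total minutes past 12:00
Subtracting: 5 hours and 54 minutes = 354 minutes
273 - 354 = -81 (negative, add 12 hours = 720) = 639 minutes
= 10 hours and 39 minutes past 12:00 = 10:39

Final answer: 10:39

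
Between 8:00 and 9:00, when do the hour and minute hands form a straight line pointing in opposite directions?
For hands to be 180 degrees apart: |30H - 5.5t| = 180
With H = 8: t = (30 x 8 + 180)/5.5 = 76.36 or t = (30 x 8 - 180)/5.5 = 10.91
First valid solution (0 < t < 60): t = 10.91 minutes
The hands are opposite at 10.91 minutes past 8:00.

Final answer: 10.91 minutes past 8:00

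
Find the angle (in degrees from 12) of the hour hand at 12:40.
The hour hand moves 30 degrees per hour and 0.5 degrees per minute.
At 12:40: (0) x 30 + 40 x 0.5 = 0 + 20 = 20 degrees

Final answer: 20 degrees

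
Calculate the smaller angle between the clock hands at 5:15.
Hour hand position: 5 x 30 + 15 x 0.5 = 157.5 degrees
Minute hand position: 15 x 6 = 90 degrees
Difference: |157.5 - 90| = 67.5 degrees
The angle between the hands is 67.5 degrees

Final answer: 67.5 degrees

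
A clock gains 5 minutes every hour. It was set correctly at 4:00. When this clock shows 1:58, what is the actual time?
For every 60 true minutes, the faulty clock advances 65 minutes, so 1 faulty-clock minute corresponds to 60/65 true minutes.
From 4:00 to 1:58 on the faulty dial is 598 minutes.
True elapsed: 598 x 60/65 = 552 minutes = 9 hours and 12 minutes.
True time: 4:00 + 9 hours and 12 minutes = 1:12.

Final answer: 1:12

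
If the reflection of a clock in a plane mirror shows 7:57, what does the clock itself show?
Reflection across the vertical (12-6) axis maps a hand at angle A degrees to (360 - A) degrees, which sends a reading of T minutes past 12:00 to (720 - T) minutes past 12:00.
Mirror reads 7:57 = 477 minutes past 12:00.
Actual time: (720 - 477) mod 720 = 243 minutes = 4:03.

Final answer: 4:03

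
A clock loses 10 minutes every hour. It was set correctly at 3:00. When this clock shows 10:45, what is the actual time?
For every 60 true minutes, the faulty clock advances 50 minutes, so 1 faulty-clock minute corresponds to 60/50 true minutes.
From 3:00 to 10:45 on the faulty dial is 465 minutes.
True elapsed: 465 x 60/50 = 558 minutes = 9 hours and 18 minutes.
True time: 3:00 + 9 hours and 18 minutes = 12:18.

Final answer: 12:18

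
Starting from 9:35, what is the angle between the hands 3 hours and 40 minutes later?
First find the time 3 hours and 40 minutes after 9:35.
Total minutes: 9 x 60 + 35 + 3 x 60 + 40 = 795.
795 mod 720 = 75 minutes = 1:15.
Now compute the angle at 1:15:
Hour hand: 1 x 30 + 15 x 0.5 = 37.5 degrees
Minute hand: 15 x 6 = 90 degrees
Difference: |37.5 - 90| = 52.5 degrees
The angle is 52.5 degrees

Final answer: 52.5 degrees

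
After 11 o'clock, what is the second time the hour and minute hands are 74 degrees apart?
At t minutes past 11:00, the hour hand is at 30 x 11 + 0.5t degrees and the minute hand is at 6t degrees.
The smaller angle between them is 74 degrees when |30H - 5.5t| = 74 or |30H - 5.5t| = 286.
With H = 11, solve 30 x 11 - 5.5t = +/- target for each target:
  t = (30 x 11 - 74) / 5.5 = 46.55
  t = (30 x 11 + 74) / 5.5 = 73.45 (outside (0, 60))
  t = (30 x 11 - 286) / 5.5 = 8
  t = (30 x 11 + 286) / 5.5 = 112 (outside (0, 60))
Valid solutions in (0, 60): {8, 46.55} minutes.
The second occurrence is t = 46.55 minutes.
The hands form a 74-degree angle at 46.55 minutes past 11:00.

Final answer: 46.55 minutes past 11:00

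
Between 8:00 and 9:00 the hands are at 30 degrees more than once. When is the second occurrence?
At t minutes past 8:00, the hour hand is at 30 x 8 + 0.5t degrees and the minute hand is at 6t degrees.
The smaller angle between them is 30 degrees when |30H - 5.5t| = 30 or |30H - 5.5t| = 330.
With H = 8, solve 30 x 8 - 5.5t = +/- target for each target:
  t = (30 x 8 - 30) / 5.5 = 38.18
  t = (30 x 8 + 30) / 5.5 = 49.09
  t = (30 x 8 - 330) / 5.5 = -16.36 (outside (0, 60))
  t = (30 x 8 + 330) / 5.5 = 103.64 (outside (0, 60))
Valid solutions in (0, 60): {38.18, 49.09} minutes.
The second occurrence is t = 49.09 minutes.
The hands form a 30-degree angle at 49.09 minutes past 8:00.

Final answer: 49.09 minutes past 8:00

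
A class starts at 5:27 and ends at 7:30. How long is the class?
From 5:27 to 7:30:
(7 x 60 + 30) - (5 x 60 + 27) = 450 - 327 = 123 minutes
= 2 hours and 3 minutes

Final answer: 2 hours and 3 minutes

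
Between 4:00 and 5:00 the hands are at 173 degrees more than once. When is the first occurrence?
At t minutes past 4:00, the hour hand is at 30 x 4 + 0.5t degrees and the minute hand is at 6t degrees.
The smaller angle between them is 173 degrees when |30H - 5.5t| = 173 or |30H - 5.5t| = 187.
With H = 4, solve 30 x 4 - 5.5t = +/- target for each target:
  t = (30 x 4 - 173) / 5.5 = -9.64 (outside (0, 60))
  t = (30 x 4 + 173) / 5.5 = 53.27
  t = (30 x 4 - 187) / 5.5 = -12.18 (outside (0, 60))
  t = (30 x 4 + 187) / 5.5 = 55.82
Valid solutions in (0, 60): {53.27, 55.82} minutes.
The first occurrence is t = 53.27 minutes.
The hands form a 173-degree angle at 53.27 minutes past 4:00.

Final answer: 53.27 minutes past 4:00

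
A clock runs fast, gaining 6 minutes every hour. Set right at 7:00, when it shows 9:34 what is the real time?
For every 60 true minutes, the faulty clock advances 66 minutes, so 1 faulty-clock minute corresponds to 60/66 true minutes.
From 7:00 to 9:34 on the faulty dial is 154 minutes.
True elapsed: 154 x 60/66 = 140 minutes = 2 hours and 20 minutes.
True time: 7:00 + 2 hours and 20 minutes = 9:20.

Final answer: 9:20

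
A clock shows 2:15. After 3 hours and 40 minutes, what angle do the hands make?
First find the time 3 hours and 40 minutes after 2:15.
Total minutes: 2 x 60 + 15 + 3 x 60 + 40 = 355.
355 mod 720 = 355 minutes = 5:55.
Now compute the angle at 5:55:
Hour hand: 5 x 30 + 55 x 0.5 = 177.5 degrees
Minute hand: 55 x 6 = 330 degrees
Difference: |177.5 - 330| = 152.5 degrees
The angle is 152.5 degrees

Final answer: 152.5 degrees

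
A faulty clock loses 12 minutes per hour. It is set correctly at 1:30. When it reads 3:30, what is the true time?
For every 60 true minutes, the faulty clock advances 48 minutes, so 1 faulty-clock minute corresponds to 60/48 true minutes.
From 1:30 to 3:30 on the faulty dial is 120 minutes.
True elapsed: 120 x 60/48 = 150 minutes = 2 hours and 30 minutes.
True time: 1:30 + 2 hours and 30 minutes = 4:00.

Final answer: 4:00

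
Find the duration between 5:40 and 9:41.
From 5:40 to 9:41:
(9 x 60 + 41) - (5 x 60 + 40) = 581 - 340 = 241 minutes
= 4 hours and 1 minute

Final answer: 4 hours and 1 minute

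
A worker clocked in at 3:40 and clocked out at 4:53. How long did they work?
From 3:40 to 4:53:
(4 x 60 + 53) - (3 x 60 + 40) = 293 - 220 = 73 minutes
= 1 hour and 13 minutes

Final answer: 1 hour and 13 minutes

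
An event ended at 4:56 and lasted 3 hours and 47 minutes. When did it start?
Starting time: 4:56 = 296 total minutes past 12:00
Subtracting: 3 hours and 47 minutes = 227 minutes
296 - 227 = 69 minutes
= 1 hour and 9 minutes past 12:00 = 1:09

Final answer: 1:09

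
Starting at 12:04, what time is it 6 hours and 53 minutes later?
Starting time: 12:04
Adding 53 minutes to 4 minutes: 4 + 53 = 57 minutes
Adding 6 hours: 12 + 6 = 18 - 12 = 6
Final time: 6:57

Final answer: 6:57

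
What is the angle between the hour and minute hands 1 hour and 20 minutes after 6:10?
First find the time 1 hour and 20 minutes after 6:10.
Total minutes: 6 x 60 + 10 + 1 x 60 + 20 = 450.
450 mod 720 = 450 minutes = 7:30.
Now compute the angle at 7:30:
Hour hand: 7 x 30 + 30 x 0.5 = 225 degrees
Minute hand: 30 x 6 = 180 degrees
Difference: |225 - 180| = 45 degrees
The angle is 45 degrees

Final answer: 45 degrees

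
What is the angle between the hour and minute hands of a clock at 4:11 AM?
Hour hand position: 4 x 30 + 11 x 0.5 = 125.5 degrees
Minute hand position: 11 x 6 = 66 degrees
Difference: |125.5 - 66| = 59.5 degrees
The angle between the hands is 59.5 degrees

Final answer: 59.5 degrees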